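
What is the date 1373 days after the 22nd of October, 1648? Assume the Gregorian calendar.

July 26, 1652

+365 (one year) → Oct 22, 1649 (1008 left).
+365 (one year) → Oct 22, 1650 (643 left).
+365 (one year) → Oct 22, 1651 (278 left).
Oct has 31 days: +10 → Nov 1, 1651 (268 left).
Nov has 30 days: +30 → Dec 1, 1651 (238 left).
Dec has 31 days: +31 → Jan 1, 1652 (207 left).
Jan has 31 days: +31 → Feb 1, 1652 (176 left).
Feb has 29 days: +29 → Mar 1, 1652 (147 left).
Mar has 31 days: +31 → Apr 1, 1652 (116 left).
Apr has 30 days: +30 → May 1, 1652 (86 left).
May has 31 days: +31 → Jun 1, 1652 (55 left).
Jun has 30 days: +30 → Jul 1, 1652 (25 left).
+25 → Jul 26, 1652.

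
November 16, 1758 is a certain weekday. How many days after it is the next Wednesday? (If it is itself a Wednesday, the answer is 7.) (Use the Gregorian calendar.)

Nov 16, 1758 is a Thursday.
From Thursday to the next Wednesday is 6 days.

6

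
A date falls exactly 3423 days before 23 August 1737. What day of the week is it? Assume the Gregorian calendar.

Friday

First find the weekday of Aug 23, 1737. Doomsday rule: the anchor day for the 1700s is Sunday. For year 37: 37÷12 = 3 r 1, and 1÷4 = 0, so 3+1+0 = 4.
Sunday + 4 ≡ Thursday — that's 1737's doomsday.
In August the doomsday date is Aug 8.
Aug 23 is 15 days after Aug 8; 15 mod 7 = 1, so Thursday + 1 = Friday.
3423 mod 7 = 0, so 3423 days before a Friday is Friday − 0 = Friday.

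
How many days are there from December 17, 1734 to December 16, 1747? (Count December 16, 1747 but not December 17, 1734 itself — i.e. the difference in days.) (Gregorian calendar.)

4747

Dec 17, 1734 → Dec 17, 1735: 365 days.
Dec 17, 1735 → Dec 17, 1736: 366 days (Feb 29, 1736 is in that span).
Dec 17, 1736 → Dec 17, 1737: 365 days.
Dec 17, 1737 → Dec 17, 1738: 365 days.
Dec 17, 1738 → Dec 17, 1739: 365 days.
Dec 17, 1739 → Dec 17, 1740: 366 days (Feb 29, 1740 is in that span).
Dec 17, 1740 → Dec 17, 1741: 365 days.
Dec 17, 1741 → Dec 17, 1742: 365 days.
Dec 17, 1742 → Dec 17, 1743: 365 days.
Dec 17, 1743 → Dec 17, 1744: 366 days (Feb 29, 1744 is in that span).
Dec 17, 1744 → Dec 17, 1745: 365 days.
Dec 17, 1745 → Dec 17, 1746: 365 days.
Dec 17, 1746 → Jan 17, 1747: 31 days (December has 31).
Jan 17, 1747 → Feb 17, 1747: 31 days (January has 31).
Feb 17, 1747 → Mar 17, 1747: 28 days (February has 28).
Mar 17, 1747 → Apr 17, 1747: 31 days (March has 31).
Apr 17, 1747 → May 17, 1747: 30 days (April has 30).
May 17, 1747 → Jun 17, 1747: 31 days (May has 31).
Jun 17, 1747 → Jul 17, 1747: 30 days (June has 30).
Jul 17, 1747 → Aug 17, 1747: 31 days (July has 31).
Aug 17, 1747 → Sep 17, 1747: 31 days (August has 31).
Sep 17, 1747 → Oct 17, 1747: 30 days (September has 30).
Oct 17, 1747 → Nov 17, 1747: 31 days (October has 31).
Nov 17, 1747 → Dec 16, 1747: 29 days.
Total: 4747 days.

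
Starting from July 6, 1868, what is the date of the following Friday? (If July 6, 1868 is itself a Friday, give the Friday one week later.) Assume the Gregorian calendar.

Jul 6, 1868 is a Monday.
From Monday to the next Friday is 4 days.
Jul 6, 1868 + 4 = Jul 10, 1868.

July 10, 1868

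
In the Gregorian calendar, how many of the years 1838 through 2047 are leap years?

51

Multiples of 4 in [1838,2047]: 52.
Of those, multiples of 100: 2 (not leap unless ÷400).
Multiples of 400: 1.
Leap years = 52 − 2 + 1 = 51.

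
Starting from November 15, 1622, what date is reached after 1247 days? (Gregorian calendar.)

April 15, 1626

+365 (one year) → Nov 15, 1623 (882 left).
+366 (one year; includes Feb 29, 1624) → Nov 15, 1624 (516 left).
+365 (one year) → Nov 15, 1625 (151 left).
Nov has 30 days: +16 → Dec 1, 1625 (135 left).
Dec has 31 days: +31 → Jan 1, 1626 (104 left).
Jan has 31 days: +31 → Feb 1, 1626 (73 left).
Feb has 28 days: +28 → Mar 1, 1626 (45 left).
Mar has 31 days: +31 → Apr 1, 1626 (14 left).
+14 → Apr 15, 1626.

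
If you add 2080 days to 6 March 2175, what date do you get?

November 14, 2180

+366 (one year; includes Feb 29, 2176) → Mar 6, 2176 (1714 left).
+365 (one year) → Mar 6, 2177 (1349 left).
+365 (one year) → Mar 6, 2178 (984 left).
+365 (one year) → Mar 6, 2179 (619 left).
+366 (one year; includes Feb 29, 2180) → Mar 6, 2180 (253 left).
Mar has 31 days: +26 → Apr 1, 2180 (227 left).
Apr has 30 days: +30 → May 1, 2180 (197 left).
May has 31 days: +31 → Jun 1, 2180 (166 left).
Jun has 30 days: +30 → Jul 1, 2180 (136 left).
Jul has 31 days: +31 → Aug 1, 2180 (105 left).
Aug has 31 days: +31 → Sep 1, 2180 (74 left).
Sep has 30 days: +30 → Oct 1, 2180 (44 left).
Oct has 31 days: +31 → Nov 1, 2180 (13 left).
+13 → Nov 14, 2180.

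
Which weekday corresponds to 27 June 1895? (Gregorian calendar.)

Thursday

Doomsday rule: the anchor day for the 1800s is Friday. For year 95: 95÷12 = 7 r 11, and 11÷4 = 2, so 7+11+2 = 20.
Friday + 20 ≡ Thursday — that's 1895's doomsday.
In June the doomsday date is Jun 6.
Jun 27 is 21 days after Jun 6; 21 mod 7 = 0, so Thursday + 0 = Thursday.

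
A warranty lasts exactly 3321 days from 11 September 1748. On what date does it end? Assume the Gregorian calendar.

+365 (one year) → Sep 11, 1749 (2956 left).
+365 (one year) → Sep 11, 1750 (2591 left).
+365 (one year) → Sep 11, 1751 (2226 left).
+366 (one year; includes Feb 29, 1752) → Sep 11, 1752 (1860 left).
+365 (one year) → Sep 11, 1753 (1495 left).
+365 (one year) → Sep 11, 1754 (1130 left).
+365 (one year) → Sep 11, 1755 (765 left).
+366 (one year; includes Feb 29, 1756) → Sep 11, 1756 (399 left).
Sep has 30 days: +20 → Oct 1, 1756 (379 left).
Oct has 31 days: +31 → Nov 1, 1756 (348 left).
Nov has 30 days: +30 → Dec 1, 1756 (318 left).
Dec has 31 days: +31 → Jan 1, 1757 (287 left).
Jan has 31 days: +31 → Feb 1, 1757 (256 left).
Feb has 28 days: +28 → Mar 1, 1757 (228 left).
Mar has 31 days: +31 → Apr 1, 1757 (197 left).
Apr has 30 days: +30 → May 1, 1757 (167 left).
May has 31 days: +31 → Jun 1, 1757 (136 left).
Jun has 30 days: +30 → Jul 1, 1757 (106 left).
Jul has 31 days: +31 → Aug 1, 1757 (75 left).
Aug has 31 days: +31 → Sep 1, 1757 (44 left).
Sep has 30 days: +30 → Oct 1, 1757 (14 left).
+14 → Oct 15, 1757.

October 15, 1757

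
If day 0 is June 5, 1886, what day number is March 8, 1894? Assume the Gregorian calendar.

2833

Jun 5, 1886 → Jun 5, 1887: 365 days.
Jun 5, 1887 → Jun 5, 1888: 366 days (Feb 29, 1888 is in that span).
Jun 5, 1888 → Jun 5, 1889: 365 days.
Jun 5, 1889 → Jun 5, 1890: 365 days.
Jun 5, 1890 → Jun 5, 1891: 365 days.
Jun 5, 1891 → Jun 5, 1892: 366 days (Feb 29, 1892 is in that span).
Jun 5, 1892 → Jun 5, 1893: 365 days.
Jun 5, 1893 → Jul 5, 1893: 30 days (June has 30).
Jul 5, 1893 → Aug 5, 1893: 31 days (July has 31).
Aug 5, 1893 → Sep 5, 1893: 31 days (August has 31).
Sep 5, 1893 → Oct 5, 1893: 30 days (September has 30).
Oct 5, 1893 → Nov 5, 1893: 31 days (October has 31).
Nov 5, 1893 → Dec 5, 1893: 30 days (November has 30).
Dec 5, 1893 → Jan 5, 1894: 31 days (December has 31).
Jan 5, 1894 → Feb 5, 1894: 31 days (January has 31).
Feb 5, 1894 → Mar 5, 1894: 28 days (February has 28).
Mar 5, 1894 → Mar 8, 1894: 3 days.
Total: 2833 days.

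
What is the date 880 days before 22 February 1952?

−365 (one year) → Feb 22, 1951 (515 left).
−365 (one year) → Feb 22, 1950 (150 left).
−22 → Jan 31, 1950 (end of Jan, 31 days; 128 left).
−31 → Dec 31, 1949 (end of Dec, 31 days; 97 left).
−31 → Nov 30, 1949 (end of Nov, 30 days; 66 left).
−30 → Oct 31, 1949 (end of Oct, 31 days; 36 left).
−31 → Sep 30, 1949 (end of Sep, 30 days; 5 left).
−5 → Sep 25, 1949.

September 25, 1949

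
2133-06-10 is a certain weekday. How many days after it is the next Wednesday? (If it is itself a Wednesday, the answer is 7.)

Jun 10, 2133 is a Wednesday.
From Wednesday to the next Wednesday is 7 days.

7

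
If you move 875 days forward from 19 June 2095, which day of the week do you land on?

Sunday

First find the weekday of Jun 19, 2095. Doomsday rule: the anchor day for the 2000s is Tuesday. For year 95: 95÷12 = 7 r 11, and 11÷4 = 2, so 7+11+2 = 20.
Tuesday + 20 ≡ Monday — that's 2095's doomsday.
In June the doomsday date is Jun 6.
Jun 19 is 13 days after Jun 6; 13 mod 7 = 6, so Monday + 6 = Sunday.
875 mod 7 = 0, so 875 days after a Sunday is Sunday + 0 = Sunday.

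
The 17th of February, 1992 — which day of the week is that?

January 1, 1992 is a Wednesday.
Jan 1, 1992 → Feb 1, 1992: 31 days (January has 31).
Feb 1, 1992 → Feb 17, 1992: 16 days.
Total: 47 days.
47 mod 7 = 5, so Wednesday + 5 = Monday.

Monday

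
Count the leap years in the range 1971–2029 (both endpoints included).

Multiples of 4 in [1971,2029]: 15.
Of those, multiples of 100: 1 (not leap unless ÷400).
Multiples of 400: 1.
Leap years = 15 − 1 + 1 = 15.

15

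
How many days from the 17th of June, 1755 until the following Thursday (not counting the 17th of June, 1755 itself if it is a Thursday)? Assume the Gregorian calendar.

Jun 17, 1755 is a Tuesday.
From Tuesday to the next Thursday is 2 days.

2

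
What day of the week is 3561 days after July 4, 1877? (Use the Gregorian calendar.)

Monday

First find the weekday of Jul 4, 1877. Doomsday rule: the anchor day for the 1800s is Friday. For year 77: 77÷12 = 6 r 5, and 5÷4 = 1, so 6+5+1 = 12.
Friday + 12 ≡ Wednesday — that's 1877's doomsday.
In July the doomsday date is Jul 11.
Jul 4 is 7 days before Jul 11; 7 mod 7 = 0, so Wednesday − 0 = Wednesday.
3561 mod 7 = 5, so 3561 days after a Wednesday is Wednesday + 5 = Monday.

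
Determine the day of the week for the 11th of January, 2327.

Tuesday

Doomsday rule: the anchor day for the 2300s is Wednesday. For year 27: 27÷12 = 2 r 3, and 3÷4 = 0, so 2+3+0 = 5.
Wednesday + 5 ≡ Monday — that's 2327's doomsday.
In January the doomsday date is Jan 3 (2327 is not a leap year).
Jan 11 is 8 days after Jan 3; 8 mod 7 = 1, so Monday + 1 = Tuesday.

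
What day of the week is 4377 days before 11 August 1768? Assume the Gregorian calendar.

First find the weekday of Aug 11, 1768. Doomsday rule: the anchor day for the 1700s is Sunday. For year 68: 68÷12 = 5 r 8, and 8÷4 = 2, so 5+8+2 = 15.
Sunday + 15 ≡ Monday — that's 1768's doomsday.
In August the doomsday date is Aug 8.
Aug 11 is 3 days after Aug 8; 3 mod 7 = 3, so Monday + 3 = Thursday.
4377 mod 7 = 2, so 4377 days before a Thursday is Thursday − 2 = Tuesday.

Tuesday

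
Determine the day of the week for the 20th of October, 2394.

Doomsday rule: the anchor day for the 2300s is Wednesday. For year 94: 94÷12 = 7 r 10, and 10÷4 = 2, so 7+10+2 = 19.
Wednesday + 19 ≡ Monday — that's 2394's doomsday.
In October the doomsday date is Oct 10.
Oct 20 is 10 days after Oct 10; 10 mod 7 = 3, so Monday + 3 = Thursday.

Thursday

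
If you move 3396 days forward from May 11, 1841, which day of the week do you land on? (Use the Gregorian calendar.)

First find the weekday of May 11, 1841. Doomsday rule: the anchor day for the 1800s is Friday. For year 41: 41÷12 = 3 r 5, and 5÷4 = 1, so 3+5+1 = 9.
Friday + 9 ≡ Sunday — that's 1841's doomsday.
In May the doomsday date is May 9.
May 11 is 2 days after May 9; 2 mod 7 = 2, so Sunday + 2 = Tuesday.
3396 mod 7 = 1, so 3396 days after a Tuesday is Tuesday + 1 = Wednesday.

Wednesday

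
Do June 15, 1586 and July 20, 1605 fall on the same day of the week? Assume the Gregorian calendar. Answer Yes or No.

No

From Jun 15, 1586 to Jul 20, 1605 is 6975 days.
6975 mod 7 = 3, so they are different weekdays.
(Jun 15, 1586 is a Sunday; Jul 20, 1605 is a Wednesday.)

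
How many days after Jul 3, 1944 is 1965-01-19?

Jul 3, 1944 → Jul 3, 1945: 365 days.
Jul 3, 1945 → Jul 3, 1946: 365 days.
Jul 3, 1946 → Jul 3, 1947: 365 days.
Jul 3, 1947 → Jul 3, 1948: 366 days (Feb 29, 1948 is in that span).
Jul 3, 1948 → Jul 3, 1949: 365 days.
Jul 3, 1949 → Jul 3, 1950: 365 days.
Jul 3, 1950 → Jul 3, 1951: 365 days.
Jul 3, 1951 → Jul 3, 1952: 366 days (Feb 29, 1952 is in that span).
Jul 3, 1952 → Jul 3, 1953: 365 days.
Jul 3, 1953 → Jul 3, 1954: 365 days.
Jul 3, 1954 → Jul 3, 1955: 365 days.
Jul 3, 1955 → Jul 3, 1956: 366 days (Feb 29, 1956 is in that span).
Jul 3, 1956 → Jul 3, 1957: 365 days.
Jul 3, 1957 → Jul 3, 1958: 365 days.
Jul 3, 1958 → Jul 3, 1959: 365 days.
Jul 3, 1959 → Jul 3, 1960: 366 days (Feb 29, 1960 is in that span).
Jul 3, 1960 → Jul 3, 1961: 365 days.
Jul 3, 1961 → Jul 3, 1962: 365 days.
Jul 3, 1962 → Jul 3, 1963: 365 days.
Jul 3, 1963 → Jul 3, 1964: 366 days (Feb 29, 1964 is in that span).
Jul 3, 1964 → Aug 3, 1964: 31 days (July has 31).
Aug 3, 1964 → Sep 3, 1964: 31 days (August has 31).
Sep 3, 1964 → Oct 3, 1964: 30 days (September has 30).
Oct 3, 1964 → Nov 3, 1964: 31 days (October has 31).
Nov 3, 1964 → Dec 3, 1964: 30 days (November has 30).
Dec 3, 1964 → Jan 3, 1965: 31 days (December has 31).
Jan 3, 1965 → Jan 19, 1965: 16 days.
Total: 7505 days.

7505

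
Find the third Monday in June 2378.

June 19, 2378

June 1, 2378 is a Thursday.
The first Monday is therefore June 5 (4 days later).
The third Monday is 5 + 2×7 = June 19.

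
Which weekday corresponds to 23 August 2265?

Wednesday

Doomsday rule: the anchor day for the 2200s is Friday. For year 65: 65÷12 = 5 r 5, and 5÷4 = 1, so 5+5+1 = 11.
Friday + 11 ≡ Tuesday — that's 2265's doomsday.
In August the doomsday date is Aug 8.
Aug 23 is 15 days after Aug 8; 15 mod 7 = 1, so Tuesday + 1 = Wednesday.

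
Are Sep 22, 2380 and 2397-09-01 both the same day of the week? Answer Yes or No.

Yes

From Sep 22, 2380 to Sep 1, 2397 is 6188 days.
6188 mod 7 = 0, so they are the same weekday.
(Sep 22, 2380 is a Monday; Sep 1, 2397 is a Monday.)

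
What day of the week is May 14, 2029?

Monday

Doomsday rule: the anchor day for the 2000s is Tuesday. For year 29: 29÷12 = 2 r 5, and 5÷4 = 1, so 2+5+1 = 8.
Tuesday + 8 ≡ Wednesday — that's 2029's doomsday.
In May the doomsday date is May 9.
May 14 is 5 days after May 9; 5 mod 7 = 5, so Wednesday + 5 = Monday.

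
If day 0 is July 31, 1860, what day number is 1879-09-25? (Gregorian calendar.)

Jul 31, 1860 → Jul 31, 1861: 365 days.
Jul 31, 1861 → Jul 31, 1862: 365 days.
Jul 31, 1862 → Jul 31, 1863: 365 days.
Jul 31, 1863 → Jul 31, 1864: 366 days (Feb 29, 1864 is in that span).
Jul 31, 1864 → Jul 31, 1865: 365 days.
Jul 31, 1865 → Jul 31, 1866: 365 days.
Jul 31, 1866 → Jul 31, 1867: 365 days.
Jul 31, 1867 → Jul 31, 1868: 366 days (Feb 29, 1868 is in that span).
Jul 31, 1868 → Jul 31, 1869: 365 days.
Jul 31, 1869 → Jul 31, 1870: 365 days.
Jul 31, 1870 → Jul 31, 1871: 365 days.
Jul 31, 1871 → Jul 31, 1872: 366 days (Feb 29, 1872 is in that span).
Jul 31, 1872 → Jul 31, 1873: 365 days.
Jul 31, 1873 → Jul 31, 1874: 365 days.
Jul 31, 1874 → Jul 31, 1875: 365 days.
Jul 31, 1875 → Jul 31, 1876: 366 days (Feb 29, 1876 is in that span).
Jul 31, 1876 → Jul 31, 1877: 365 days.
Jul 31, 1877 → Jul 31, 1878: 365 days.
Jul 31, 1878 → Jul 31, 1879: 365 days.
Jul 31, 1879 → Aug 31, 1879: 31 days (July has 31).
Aug 31, 1879 → Sep 25, 1879: 25 days.
Total: 6995 days.

6995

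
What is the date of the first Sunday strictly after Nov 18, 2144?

November 22, 2144

Nov 18, 2144 is a Wednesday.
From Wednesday to the next Sunday is 4 days.
Nov 18, 2144 + 4 = Nov 22, 2144.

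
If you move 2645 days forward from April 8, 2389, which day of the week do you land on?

Friday

First find the weekday of Apr 8, 2389. Doomsday rule: the anchor day for the 2300s is Wednesday. For year 89: 89÷12 = 7 r 5, and 5÷4 = 1, so 7+5+1 = 13.
Wednesday + 13 ≡ Tuesday — that's 2389's doomsday.
In April the doomsday date is Apr 4.
Apr 8 is 4 days after Apr 4; 4 mod 7 = 4, so Tuesday + 4 = Saturday.
2645 mod 7 = 6, so 2645 days after a Saturday is Saturday + 6 = Friday.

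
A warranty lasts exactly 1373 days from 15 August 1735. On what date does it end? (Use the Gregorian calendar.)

May 19, 1739

+366 (one year; includes Feb 29, 1736) → Aug 15, 1736 (1007 left).
+365 (one year) → Aug 15, 1737 (642 left).
+365 (one year) → Aug 15, 1738 (277 left).
Aug has 31 days: +17 → Sep 1, 1738 (260 left).
Sep has 30 days: +30 → Oct 1, 1738 (230 left).
Oct has 31 days: +31 → Nov 1, 1738 (199 left).
Nov has 30 days: +30 → Dec 1, 1738 (169 left).
Dec has 31 days: +31 → Jan 1, 1739 (138 left).
Jan has 31 days: +31 → Feb 1, 1739 (107 left).
Feb has 28 days: +28 → Mar 1, 1739 (79 left).
Mar has 31 days: +31 → Apr 1, 1739 (48 left).
Apr has 30 days: +30 → May 1, 1739 (18 left).
+18 → May 19, 1739.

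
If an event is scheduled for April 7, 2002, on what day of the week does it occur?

Sunday

January 1, 2002 is a Tuesday.
Jan 1, 2002 → Feb 1, 2002: 31 days (January has 31).
Feb 1, 2002 → Mar 1, 2002: 28 days (February has 28).
Mar 1, 2002 → Apr 1, 2002: 31 days (March has 31).
Apr 1, 2002 → Apr 7, 2002: 6 days.
Total: 96 days.
96 mod 7 = 5, so Tuesday + 5 = Sunday.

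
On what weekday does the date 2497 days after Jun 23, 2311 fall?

Jun 23, 2311 is a Friday.
2497 mod 7 = 5, so 2497 days after a Friday is Friday + 5 = Wednesday.

Wednesday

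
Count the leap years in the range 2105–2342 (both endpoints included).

57

Multiples of 4 in [2105,2342]: 59.
Of those, multiples of 100: 2 (not leap unless ÷400).
Multiples of 400: 0.
Leap years = 59 − 2 + 0 = 57.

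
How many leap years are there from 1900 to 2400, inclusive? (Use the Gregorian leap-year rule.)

122

Multiples of 4 in [1900,2400]: 126.
Of those, multiples of 100: 6 (not leap unless ÷400).
Multiples of 400: 2.
Leap years = 126 − 6 + 2 = 122.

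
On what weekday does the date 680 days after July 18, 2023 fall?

Jul 18, 2023 is a Tuesday.
680 mod 7 = 1, so 680 days after a Tuesday is Tuesday + 1 = Wednesday.

Wednesday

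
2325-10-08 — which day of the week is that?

Thursday

Doomsday rule: the anchor day for the 2300s is Wednesday. For year 25: 25÷12 = 2 r 1, and 1÷4 = 0, so 2+1+0 = 3.
Wednesday + 3 ≡ Saturday — that's 2325's doomsday.
In October the doomsday date is Oct 10.
Oct 8 is 2 days before Oct 10; 2 mod 7 = 2, so Saturday − 2 = Thursday.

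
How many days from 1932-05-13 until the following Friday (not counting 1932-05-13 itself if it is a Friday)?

May 13, 1932 is a Friday.
From Friday to the next Friday is 7 days.

7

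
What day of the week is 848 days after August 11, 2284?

Tuesday

Aug 11, 2284 is a Monday.
848 mod 7 = 1, so 848 days after a Monday is Monday + 1 = Tuesday.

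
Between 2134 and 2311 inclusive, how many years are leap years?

42

Multiples of 4 in [2134,2311]: 44.
Of those, multiples of 100: 2 (not leap unless ÷400).
Multiples of 400: 0.
Leap years = 44 − 2 + 0 = 42.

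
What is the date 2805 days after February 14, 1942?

+365 (one year) → Feb 14, 1943 (2440 left).
+365 (one year) → Feb 14, 1944 (2075 left).
+366 (one year; includes Feb 29, 1944) → Feb 14, 1945 (1709 left).
+365 (one year) → Feb 14, 1946 (1344 left).
+365 (one year) → Feb 14, 1947 (979 left).
+365 (one year) → Feb 14, 1948 (614 left).
+366 (one year; includes Feb 29, 1948) → Feb 14, 1949 (248 left).
Feb has 28 days: +15 → Mar 1, 1949 (233 left).
Mar has 31 days: +31 → Apr 1, 1949 (202 left).
Apr has 30 days: +30 → May 1, 1949 (172 left).
May has 31 days: +31 → Jun 1, 1949 (141 left).
Jun has 30 days: +30 → Jul 1, 1949 (111 left).
Jul has 31 days: +31 → Aug 1, 1949 (80 left).
Aug has 31 days: +31 → Sep 1, 1949 (49 left).
Sep has 30 days: +30 → Oct 1, 1949 (19 left).
+19 → Oct 20, 1949.

October 20, 1949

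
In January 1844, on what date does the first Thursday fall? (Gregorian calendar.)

January 4, 1844

January 1, 1844 is a Monday.
The first Thursday is therefore January 4 (3 days later).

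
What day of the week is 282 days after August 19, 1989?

Monday

Aug 19, 1989 is a Saturday.
282 mod 7 = 2, so 282 days after a Saturday is Saturday + 2 = Monday.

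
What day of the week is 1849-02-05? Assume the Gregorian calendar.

Monday

Doomsday rule: the anchor day for the 1800s is Friday. For year 49: 49÷12 = 4 r 1, and 1÷4 = 0, so 4+1+0 = 5.
Friday + 5 ≡ Wednesday — that's 1849's doomsday.
In February the doomsday date is Feb 28 (1849 is not a leap year).
Feb 5 is 23 days before Feb 28; 23 mod 7 = 2, so Wednesday − 2 = Monday.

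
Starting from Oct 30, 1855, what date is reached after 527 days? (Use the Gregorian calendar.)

April 9, 1857

+366 (one year; includes Feb 29, 1856) → Oct 30, 1856 (161 left).
Oct has 31 days: +2 → Nov 1, 1856 (159 left).
Nov has 30 days: +30 → Dec 1, 1856 (129 left).
Dec has 31 days: +31 → Jan 1, 1857 (98 left).
Jan has 31 days: +31 → Feb 1, 1857 (67 left).
Feb has 28 days: +28 → Mar 1, 1857 (39 left).
Mar has 31 days: +31 → Apr 1, 1857 (8 left).
+8 → Apr 9, 1857.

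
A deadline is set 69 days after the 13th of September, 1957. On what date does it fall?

Sep has 30 days: +18 → Oct 1, 1957 (51 left).
Oct has 31 days: +31 → Nov 1, 1957 (20 left).
+20 → Nov 21, 1957.

November 21, 1957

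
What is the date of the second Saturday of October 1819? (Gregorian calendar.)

October 9, 1819

October 1, 1819 is a Friday.
The first Saturday is therefore October 2 (1 days later).
The second Saturday is 2 + 1×7 = October 9.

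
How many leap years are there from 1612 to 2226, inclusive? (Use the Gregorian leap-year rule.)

Multiples of 4 in [1612,2226]: 154.
Of those, multiples of 100: 6 (not leap unless ÷400).
Multiples of 400: 1.
Leap years = 154 − 6 + 1 = 149.

149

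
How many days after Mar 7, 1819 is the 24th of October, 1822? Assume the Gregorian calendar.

1327

Mar 7, 1819 → Mar 7, 1820: 366 days (Feb 29, 1820 is in that span).
Mar 7, 1820 → Mar 7, 1821: 365 days.
Mar 7, 1821 → Mar 7, 1822: 365 days.
Mar 7, 1822 → Apr 7, 1822: 31 days (March has 31).
Apr 7, 1822 → May 7, 1822: 30 days (April has 30).
May 7, 1822 → Jun 7, 1822: 31 days (May has 31).
Jun 7, 1822 → Jul 7, 1822: 30 days (June has 30).
Jul 7, 1822 → Aug 7, 1822: 31 days (July has 31).
Aug 7, 1822 → Sep 7, 1822: 31 days (August has 31).
Sep 7, 1822 → Oct 7, 1822: 30 days (September has 30).
Oct 7, 1822 → Oct 24, 1822: 17 days.
Total: 1327 days.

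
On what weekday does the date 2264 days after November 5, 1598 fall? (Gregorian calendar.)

Sunday

First find the weekday of Nov 5, 1598. Doomsday rule: the anchor day for the 1500s is Wednesday. For year 98: 98÷12 = 8 r 2, and 2÷4 = 0, so 8+2+0 = 10.
Wednesday + 10 ≡ Saturday — that's 1598's doomsday.
In November the doomsday date is Nov 7.
Nov 5 is 2 days before Nov 7; 2 mod 7 = 2, so Saturday − 2 = Thursday.
2264 mod 7 = 3, so 2264 days after a Thursday is Thursday + 3 = Sunday.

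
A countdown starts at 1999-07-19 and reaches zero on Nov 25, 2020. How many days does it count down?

Jul 19, 1999 → Jul 19, 2000: 366 days (Feb 29, 2000 is in that span).
Jul 19, 2000 → Jul 19, 2001: 365 days.
Jul 19, 2001 → Jul 19, 2002: 365 days.
Jul 19, 2002 → Jul 19, 2003: 365 days.
Jul 19, 2003 → Jul 19, 2004: 366 days (Feb 29, 2004 is in that span).
Jul 19, 2004 → Jul 19, 2005: 365 days.
Jul 19, 2005 → Jul 19, 2006: 365 days.
Jul 19, 2006 → Jul 19, 2007: 365 days.
Jul 19, 2007 → Jul 19, 2008: 366 days (Feb 29, 2008 is in that span).
Jul 19, 2008 → Jul 19, 2009: 365 days.
Jul 19, 2009 → Jul 19, 2010: 365 days.
Jul 19, 2010 → Jul 19, 2011: 365 days.
Jul 19, 2011 → Jul 19, 2012: 366 days (Feb 29, 2012 is in that span).
Jul 19, 2012 → Jul 19, 2013: 365 days.
Jul 19, 2013 → Jul 19, 2014: 365 days.
Jul 19, 2014 → Jul 19, 2015: 365 days.
Jul 19, 2015 → Jul 19, 2016: 366 days (Feb 29, 2016 is in that span).
Jul 19, 2016 → Jul 19, 2017: 365 days.
Jul 19, 2017 → Jul 19, 2018: 365 days.
Jul 19, 2018 → Jul 19, 2019: 365 days.
Jul 19, 2019 → Jul 19, 2020: 366 days (Feb 29, 2020 is in that span).
Jul 19, 2020 → Aug 19, 2020: 31 days (July has 31).
Aug 19, 2020 → Sep 19, 2020: 31 days (August has 31).
Sep 19, 2020 → Oct 19, 2020: 30 days (September has 30).
Oct 19, 2020 → Nov 19, 2020: 31 days (October has 31).
Nov 19, 2020 → Nov 25, 2020: 6 days.
Total: 7800 days.

7800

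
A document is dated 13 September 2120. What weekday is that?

Doomsday rule: the anchor day for the 2100s is Sunday. For year 20: 20÷12 = 1 r 8, and 8÷4 = 2, so 1+8+2 = 11.
Sunday + 11 ≡ Thursday — that's 2120's doomsday.
In September the doomsday date is Sep 5.
Sep 13 is 8 days after Sep 5; 8 mod 7 = 1, so Thursday + 1 = Friday.

Friday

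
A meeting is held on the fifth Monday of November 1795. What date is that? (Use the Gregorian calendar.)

November 1, 1795 is a Sunday.
The first Monday is therefore November 2 (1 days later).
The fifth Monday is 2 + 4×7 = November 30.

November 30, 1795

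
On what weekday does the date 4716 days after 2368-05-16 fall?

May 16, 2368 is a Thursday.
4716 mod 7 = 5, so 4716 days after a Thursday is Thursday + 5 = Tuesday.

Tuesday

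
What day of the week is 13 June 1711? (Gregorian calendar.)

Doomsday rule: the anchor day for the 1700s is Sunday. For year 11: 11÷12 = 0 r 11, and 11÷4 = 2, so 0+11+2 = 13.
Sunday + 13 ≡ Saturday — that's 1711's doomsday.
In June the doomsday date is Jun 6.
Jun 13 is 7 days after Jun 6; 7 mod 7 = 0, so Saturday + 0 = Saturday.

Saturday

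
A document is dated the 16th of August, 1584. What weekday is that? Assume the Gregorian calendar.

Doomsday rule: the anchor day for the 1500s is Wednesday. For year 84: 84÷12 = 7 r 0, and 0÷4 = 0, so 7+0+0 = 7.
Wednesday + 7 ≡ Wednesday — that's 1584's doomsday.
In August the doomsday date is Aug 8.
Aug 16 is 8 days after Aug 8; 8 mod 7 = 1, so Wednesday + 1 = Thursday.

Thursday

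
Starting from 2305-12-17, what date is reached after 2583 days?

+365 (one year) → Dec 17, 2306 (2218 left).
+365 (one year) → Dec 17, 2307 (1853 left).
+366 (one year; includes Feb 29, 2308) → Dec 17, 2308 (1487 left).
+365 (one year) → Dec 17, 2309 (1122 left).
+365 (one year) → Dec 17, 2310 (757 left).
+365 (one year) → Dec 17, 2311 (392 left).
Dec has 31 days: +15 → Jan 1, 2312 (377 left).
Jan has 31 days: +31 → Feb 1, 2312 (346 left).
Feb has 29 days: +29 → Mar 1, 2312 (317 left).
Mar has 31 days: +31 → Apr 1, 2312 (286 left).
Apr has 30 days: +30 → May 1, 2312 (256 left).
May has 31 days: +31 → Jun 1, 2312 (225 left).
Jun has 30 days: +30 → Jul 1, 2312 (195 left).
Jul has 31 days: +31 → Aug 1, 2312 (164 left).
Aug has 31 days: +31 → Sep 1, 2312 (133 left).
Sep has 30 days: +30 → Oct 1, 2312 (103 left).
Oct has 31 days: +31 → Nov 1, 2312 (72 left).
Nov has 30 days: +30 → Dec 1, 2312 (42 left).
Dec has 31 days: +31 → Jan 1, 2313 (11 left).
+11 → Jan 12, 2313.

January 12, 2313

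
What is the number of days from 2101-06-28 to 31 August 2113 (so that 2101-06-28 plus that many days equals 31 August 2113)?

Jun 28, 2101 → Jun 28, 2102: 365 days.
Jun 28, 2102 → Jun 28, 2103: 365 days.
Jun 28, 2103 → Jun 28, 2104: 366 days (Feb 29, 2104 is in that span).
Jun 28, 2104 → Jun 28, 2105: 365 days.
Jun 28, 2105 → Jun 28, 2106: 365 days.
Jun 28, 2106 → Jun 28, 2107: 365 days.
Jun 28, 2107 → Jun 28, 2108: 366 days (Feb 29, 2108 is in that span).
Jun 28, 2108 → Jun 28, 2109: 365 days.
Jun 28, 2109 → Jun 28, 2110: 365 days.
Jun 28, 2110 → Jun 28, 2111: 365 days.
Jun 28, 2111 → Jun 28, 2112: 366 days (Feb 29, 2112 is in that span).
Jun 28, 2112 → Jun 28, 2113: 365 days.
Jun 28, 2113 → Jul 28, 2113: 30 days (June has 30).
Jul 28, 2113 → Aug 28, 2113: 31 days (July has 31).
Aug 28, 2113 → Aug 31, 2113: 3 days.
Total: 4447 days.

4447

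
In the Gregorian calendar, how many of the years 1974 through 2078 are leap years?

26

Multiples of 4 in [1974,2078]: 26.
Of those, multiples of 100: 1 (not leap unless ÷400).
Multiples of 400: 1.
Leap years = 26 − 1 + 1 = 26.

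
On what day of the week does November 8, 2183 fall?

Doomsday rule: the anchor day for the 2100s is Sunday. For year 83: 83÷12 = 6 r 11, and 11÷4 = 2, so 6+11+2 = 19.
Sunday + 19 ≡ Friday — that's 2183's doomsday.
In November the doomsday date is Nov 7.
Nov 8 is 1 day after Nov 7; 1 mod 7 = 1, so Friday + 1 = Saturday.

Saturday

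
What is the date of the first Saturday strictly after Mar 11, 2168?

Mar 11, 2168 is a Friday.
From Friday to the next Saturday is 1 day.
Mar 11, 2168 + 1 = Mar 12, 2168.

March 12, 2168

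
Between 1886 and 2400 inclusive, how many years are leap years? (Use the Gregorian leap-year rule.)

125

Multiples of 4 in [1886,2400]: 129.
Of those, multiples of 100: 6 (not leap unless ÷400).
Multiples of 400: 2.
Leap years = 129 − 6 + 2 = 125.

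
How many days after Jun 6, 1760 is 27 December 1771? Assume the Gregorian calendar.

Jun 6, 1760 → Jun 6, 1761: 365 days.
Jun 6, 1761 → Jun 6, 1762: 365 days.
Jun 6, 1762 → Jun 6, 1763: 365 days.
Jun 6, 1763 → Jun 6, 1764: 366 days (Feb 29, 1764 is in that span).
Jun 6, 1764 → Jun 6, 1765: 365 days.
Jun 6, 1765 → Jun 6, 1766: 365 days.
Jun 6, 1766 → Jun 6, 1767: 365 days.
Jun 6, 1767 → Jun 6, 1768: 366 days (Feb 29, 1768 is in that span).
Jun 6, 1768 → Jun 6, 1769: 365 days.
Jun 6, 1769 → Jun 6, 1770: 365 days.
Jun 6, 1770 → Jun 6, 1771: 365 days.
Jun 6, 1771 → Jul 6, 1771: 30 days (June has 30).
Jul 6, 1771 → Aug 6, 1771: 31 days (July has 31).
Aug 6, 1771 → Sep 6, 1771: 31 days (August has 31).
Sep 6, 1771 → Oct 6, 1771: 30 days (September has 30).
Oct 6, 1771 → Nov 6, 1771: 31 days (October has 31).
Nov 6, 1771 → Dec 6, 1771: 30 days (November has 30).
Dec 6, 1771 → Dec 27, 1771: 21 days.
Total: 4221 days.

4221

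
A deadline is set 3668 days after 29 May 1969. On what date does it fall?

June 14, 1979

+365 (one year) → May 29, 1970 (3303 left).
+365 (one year) → May 29, 1971 (2938 left).
+366 (one year; includes Feb 29, 1972) → May 29, 1972 (2572 left).
+365 (one year) → May 29, 1973 (2207 left).
+365 (one year) → May 29, 1974 (1842 left).
+365 (one year) → May 29, 1975 (1477 left).
+366 (one year; includes Feb 29, 1976) → May 29, 1976 (1111 left).
+365 (one year) → May 29, 1977 (746 left).
+365 (one year) → May 29, 1978 (381 left).
May has 31 days: +3 → Jun 1, 1978 (378 left).
Jun has 30 days: +30 → Jul 1, 1978 (348 left).
Jul has 31 days: +31 → Aug 1, 1978 (317 left).
Aug has 31 days: +31 → Sep 1, 1978 (286 left).
Sep has 30 days: +30 → Oct 1, 1978 (256 left).
Oct has 31 days: +31 → Nov 1, 1978 (225 left).
Nov has 30 days: +30 → Dec 1, 1978 (195 left).
Dec has 31 days: +31 → Jan 1, 1979 (164 left).
Jan has 31 days: +31 → Feb 1, 1979 (133 left).
Feb has 28 days: +28 → Mar 1, 1979 (105 left).
Mar has 31 days: +31 → Apr 1, 1979 (74 left).
Apr has 30 days: +30 → May 1, 1979 (44 left).
May has 31 days: +31 → Jun 1, 1979 (13 left).
+13 → Jun 14, 1979.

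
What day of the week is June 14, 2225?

Tuesday

Doomsday rule: the anchor day for the 2200s is Friday. For year 25: 25÷12 = 2 r 1, and 1÷4 = 0, so 2+1+0 = 3.
Friday + 3 ≡ Monday — that's 2225's doomsday.
In June the doomsday date is Jun 6.
Jun 14 is 8 days after Jun 6; 8 mod 7 = 1, so Monday + 1 = Tuesday.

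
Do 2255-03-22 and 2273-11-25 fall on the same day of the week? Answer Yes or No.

No

From Mar 22, 2255 to Nov 25, 2273 is 6823 days.
6823 mod 7 = 5, so they are different weekdays.
(Mar 22, 2255 is a Thursday; Nov 25, 2273 is a Tuesday.)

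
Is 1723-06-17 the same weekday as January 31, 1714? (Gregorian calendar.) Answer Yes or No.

From Jan 31, 1714 to Jun 17, 1723 is 3424 days.
3424 mod 7 = 1, so they are different weekdays.
(Jan 31, 1714 is a Wednesday; Jun 17, 1723 is a Thursday.)

No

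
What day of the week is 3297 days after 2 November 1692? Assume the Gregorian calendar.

Sunday

First find the weekday of Nov 2, 1692. Doomsday rule: the anchor day for the 1600s is Tuesday. For year 92: 92÷12 = 7 r 8, and 8÷4 = 2, so 7+8+2 = 17.
Tuesday + 17 ≡ Friday — that's 1692's doomsday.
In November the doomsday date is Nov 7.
Nov 2 is 5 days before Nov 7; 5 mod 7 = 5, so Friday − 5 = Sunday.
3297 mod 7 = 0, so 3297 days after a Sunday is Sunday + 0 = Sunday.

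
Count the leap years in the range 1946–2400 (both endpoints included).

111

Multiples of 4 in [1946,2400]: 114.
Of those, multiples of 100: 5 (not leap unless ÷400).
Multiples of 400: 2.
Leap years = 114 − 5 + 2 = 111.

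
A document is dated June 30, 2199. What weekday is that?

January 1, 2199 is a Tuesday.
Jan 1, 2199 → Feb 1, 2199: 31 days (January has 31).
Feb 1, 2199 → Mar 1, 2199: 28 days (February has 28).
Mar 1, 2199 → Apr 1, 2199: 31 days (March has 31).
Apr 1, 2199 → May 1, 2199: 30 days (April has 30).
May 1, 2199 → Jun 1, 2199: 31 days (May has 31).
Jun 1, 2199 → Jun 30, 2199: 29 days.
Total: 180 days.
180 mod 7 = 5, so Tuesday + 5 = Sunday.

Sunday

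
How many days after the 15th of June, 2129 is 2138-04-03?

3214

Jun 15, 2129 → Jun 15, 2130: 365 days.
Jun 15, 2130 → Jun 15, 2131: 365 days.
Jun 15, 2131 → Jun 15, 2132: 366 days (Feb 29, 2132 is in that span).
Jun 15, 2132 → Jun 15, 2133: 365 days.
Jun 15, 2133 → Jun 15, 2134: 365 days.
Jun 15, 2134 → Jun 15, 2135: 365 days.
Jun 15, 2135 → Jun 15, 2136: 366 days (Feb 29, 2136 is in that span).
Jun 15, 2136 → Jun 15, 2137: 365 days.
Jun 15, 2137 → Jul 15, 2137: 30 days (June has 30).
Jul 15, 2137 → Aug 15, 2137: 31 days (July has 31).
Aug 15, 2137 → Sep 15, 2137: 31 days (August has 31).
Sep 15, 2137 → Oct 15, 2137: 30 days (September has 30).
Oct 15, 2137 → Nov 15, 2137: 31 days (October has 31).
Nov 15, 2137 → Dec 15, 2137: 30 days (November has 30).
Dec 15, 2137 → Jan 15, 2138: 31 days (December has 31).
Jan 15, 2138 → Feb 15, 2138: 31 days (January has 31).
Feb 15, 2138 → Mar 15, 2138: 28 days (February has 28).
Mar 15, 2138 → Apr 3, 2138: 19 days.
Total: 3214 days.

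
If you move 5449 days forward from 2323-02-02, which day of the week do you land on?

First find the weekday of Feb 2, 2323. Doomsday rule: the anchor day for the 2300s is Wednesday. For year 23: 23÷12 = 1 r 11, and 11÷4 = 2, so 1+11+2 = 14.
Wednesday + 14 ≡ Wednesday — that's 2323's doomsday.
In February the doomsday date is Feb 28 (2323 is not a leap year).
Feb 2 is 26 days before Feb 28; 26 mod 7 = 5, so Wednesday − 5 = Friday.
5449 mod 7 = 3, so 5449 days after a Friday is Friday + 3 = Monday.

Monday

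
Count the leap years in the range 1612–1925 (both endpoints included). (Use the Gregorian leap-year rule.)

Multiples of 4 in [1612,1925]: 79.
Of those, multiples of 100: 3 (not leap unless ÷400).
Multiples of 400: 0.
Leap years = 79 − 3 + 0 = 76.

76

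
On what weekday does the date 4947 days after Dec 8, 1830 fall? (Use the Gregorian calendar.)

Monday

First find the weekday of Dec 8, 1830. Doomsday rule: the anchor day for the 1800s is Friday. For year 30: 30÷12 = 2 r 6, and 6÷4 = 1, so 2+6+1 = 9.
Friday + 9 ≡ Sunday — that's 1830's doomsday.
In December the doomsday date is Dec 12.
Dec 8 is 4 days before Dec 12; 4 mod 7 = 4, so Sunday − 4 = Wednesday.
4947 mod 7 = 5, so 4947 days after a Wednesday is Wednesday + 5 = Monday.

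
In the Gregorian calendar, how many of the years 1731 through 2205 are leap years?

115

Multiples of 4 in [1731,2205]: 119.
Of those, multiples of 100: 5 (not leap unless ÷400).
Multiples of 400: 1.
Leap years = 119 − 5 + 1 = 115.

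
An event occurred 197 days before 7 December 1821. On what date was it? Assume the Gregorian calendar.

May 24, 1821

−7 → Nov 30, 1821 (end of Nov, 30 days; 190 left).
−30 → Oct 31, 1821 (end of Oct, 31 days; 160 left).
−31 → Sep 30, 1821 (end of Sep, 30 days; 129 left).
−30 → Aug 31, 1821 (end of Aug, 31 days; 99 left).
−31 → Jul 31, 1821 (end of Jul, 31 days; 68 left).
−31 → Jun 30, 1821 (end of Jun, 30 days; 37 left).
−30 → May 31, 1821 (end of May, 31 days; 7 left).
−7 → May 24, 1821.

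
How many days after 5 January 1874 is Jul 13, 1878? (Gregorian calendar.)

Jan 5, 1874 → Jan 5, 1875: 365 days.
Jan 5, 1875 → Jan 5, 1876: 365 days.
Jan 5, 1876 → Jan 5, 1877: 366 days (Feb 29, 1876 is in that span).
Jan 5, 1877 → Jan 5, 1878: 365 days.
Jan 5, 1878 → Feb 5, 1878: 31 days (January has 31).
Feb 5, 1878 → Mar 5, 1878: 28 days (February has 28).
Mar 5, 1878 → Apr 5, 1878: 31 days (March has 31).
Apr 5, 1878 → May 5, 1878: 30 days (April has 30).
May 5, 1878 → Jun 5, 1878: 31 days (May has 31).
Jun 5, 1878 → Jul 5, 1878: 30 days (June has 30).
Jul 5, 1878 → Jul 13, 1878: 8 days.
Total: 1650 days.

1650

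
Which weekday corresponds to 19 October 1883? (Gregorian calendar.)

Doomsday rule: the anchor day for the 1800s is Friday. For year 83: 83÷12 = 6 r 11, and 11÷4 = 2, so 6+11+2 = 19.
Friday + 19 ≡ Wednesday — that's 1883's doomsday.
In October the doomsday date is Oct 10.
Oct 19 is 9 days after Oct 10; 9 mod 7 = 2, so Wednesday + 2 = Friday.

Friday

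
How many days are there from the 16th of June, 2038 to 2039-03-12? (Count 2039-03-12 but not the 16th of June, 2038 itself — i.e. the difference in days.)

269

Jun 16, 2038 → Jul 16, 2038: 30 days (June has 30).
Jul 16, 2038 → Aug 16, 2038: 31 days (July has 31).
Aug 16, 2038 → Sep 16, 2038: 31 days (August has 31).
Sep 16, 2038 → Oct 16, 2038: 30 days (September has 30).
Oct 16, 2038 → Nov 16, 2038: 31 days (October has 31).
Nov 16, 2038 → Dec 16, 2038: 30 days (November has 30).
Dec 16, 2038 → Jan 16, 2039: 31 days (December has 31).
Jan 16, 2039 → Feb 16, 2039: 31 days (January has 31).
Feb 16, 2039 → Mar 12, 2039: 24 days.
Total: 269 days.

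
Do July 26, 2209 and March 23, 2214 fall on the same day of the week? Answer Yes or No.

From Jul 26, 2209 to Mar 23, 2214 is 1701 days.
1701 mod 7 = 0, so they are the same weekday.
(Jul 26, 2209 is a Wednesday; Mar 23, 2214 is a Wednesday.)

Yes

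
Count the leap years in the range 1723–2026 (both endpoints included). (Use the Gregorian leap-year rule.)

74

Multiples of 4 in [1723,2026]: 76.
Of those, multiples of 100: 3 (not leap unless ÷400).
Multiples of 400: 1.
Leap years = 76 − 3 + 1 = 74.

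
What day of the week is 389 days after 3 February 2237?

First find the weekday of Feb 3, 2237. Doomsday rule: the anchor day for the 2200s is Friday. For year 37: 37÷12 = 3 r 1, and 1÷4 = 0, so 3+1+0 = 4.
Friday + 4 ≡ Tuesday — that's 2237's doomsday.
In February the doomsday date is Feb 28 (2237 is not a leap year).
Feb 3 is 25 days before Feb 28; 25 mod 7 = 4, so Tuesday − 4 = Friday.
389 mod 7 = 4, so 389 days after a Friday is Friday + 4 = Tuesday.

Tuesday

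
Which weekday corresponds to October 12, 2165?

Doomsday rule: the anchor day for the 2100s is Sunday. For year 65: 65÷12 = 5 r 5, and 5÷4 = 1, so 5+5+1 = 11.
Sunday + 11 ≡ Thursday — that's 2165's doomsday.
In October the doomsday date is Oct 10.
Oct 12 is 2 days after Oct 10; 2 mod 7 = 2, so Thursday + 2 = Saturday.

Saturday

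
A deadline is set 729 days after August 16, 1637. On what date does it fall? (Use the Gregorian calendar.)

August 15, 1639

+365 (one year) → Aug 16, 1638 (364 left).
Aug has 31 days: +16 → Sep 1, 1638 (348 left).
Sep has 30 days: +30 → Oct 1, 1638 (318 left).
Oct has 31 days: +31 → Nov 1, 1638 (287 left).
Nov has 30 days: +30 → Dec 1, 1638 (257 left).
Dec has 31 days: +31 → Jan 1, 1639 (226 left).
Jan has 31 days: +31 → Feb 1, 1639 (195 left).
Feb has 28 days: +28 → Mar 1, 1639 (167 left).
Mar has 31 days: +31 → Apr 1, 1639 (136 left).
Apr has 30 days: +30 → May 1, 1639 (106 left).
May has 31 days: +31 → Jun 1, 1639 (75 left).
Jun has 30 days: +30 → Jul 1, 1639 (45 left).
Jul has 31 days: +31 → Aug 1, 1639 (14 left).
+14 → Aug 15, 1639.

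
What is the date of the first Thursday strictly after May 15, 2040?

May 17, 2040

May 15, 2040 is a Tuesday.
From Tuesday to the next Thursday is 2 days.
May 15, 2040 + 2 = May 17, 2040.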